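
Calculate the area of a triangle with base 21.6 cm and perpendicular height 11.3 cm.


Shape: triangle
Base b = 21.6 cm, Height h = 11.3 cm
Formula: A = (1/2) * b * h
A = 0.5 * 21.6 * 11.3
A = 0.5 * 244.08
A = 122.04
122.04 cm^2


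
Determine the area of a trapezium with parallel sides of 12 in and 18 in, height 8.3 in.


Shape: trapezoid
Parallel sides a = 12 in, b = 18 in; Height h = 8.3 in
Formula: A = (a + b) * h / 2
a + b = 12 + 18 = 30
A = 30 * 8.3 / 2
A = 249 / 2
A = 124.5
124.5 in^2


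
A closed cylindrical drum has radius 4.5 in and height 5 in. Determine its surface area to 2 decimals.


Shape: closed cylinder
Radius r = 4.5 in, Height h = 5 in
Formula: SA = 2*pi*r^2 + 2*pi*r*h = 2*pi*r*(r + h)
r + h = 9.5
2 * r * (r + h) = 2 * 4.5 * 9.5 = 85.5
SA = 85.5 * pi
SA = 268.61
268.61 in^2


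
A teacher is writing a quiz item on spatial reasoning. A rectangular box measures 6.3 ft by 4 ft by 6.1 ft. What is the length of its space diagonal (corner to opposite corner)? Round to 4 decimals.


Shape: rectangular box (space diagonal)
l = 6.3 ft, w = 4 ft, h = 6.1 ft
Visualize: the diagonal of the base, then a right triangle with that diagonal and the height.
Formula: d = sqrt(l^2 + w^2 + h^2)
l^2 + w^2 + h^2 = 39.69 + 16 + 37.21 = 92.9
d = sqrt(92.9)
d = 9.6385
9.6385 ft


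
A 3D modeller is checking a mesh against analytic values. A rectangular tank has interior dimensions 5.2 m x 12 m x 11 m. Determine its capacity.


Shape: rectangular prism
l = 5.2 m, w = 12 m, h = 11 m
Formula: V = l * w * h
V = 5.2 * 12 * 11
V = 62.4 * 11
V = 686.4
686.4 m^3


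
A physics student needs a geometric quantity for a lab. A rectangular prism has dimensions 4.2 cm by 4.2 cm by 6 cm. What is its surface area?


Shape: rectangular prism
l = 4.2 cm, w = 4.2 cm, h = 6 cm
Formula: SA = 2(lw + lh + wh)
lw = 17.64, lh = 25.2, wh = 25.2
lw + lh + wh = 68.04
SA = 2 * 68.04
SA = 136.08
136.08 cm^2


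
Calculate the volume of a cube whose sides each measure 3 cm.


Shape: cube
Side s = 3 cm
Formula: V = s^3
V = 3 * 3 * 3
V = 9 * 3
V = 27
27 cm^3


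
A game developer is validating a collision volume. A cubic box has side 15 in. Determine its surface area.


Shape: cube
Side s = 15 in
A cube has 6 square faces.
Formula: SA = 6 * s^2
s^2 = 225
SA = 6 * 225
SA = 1350
1350 in^2


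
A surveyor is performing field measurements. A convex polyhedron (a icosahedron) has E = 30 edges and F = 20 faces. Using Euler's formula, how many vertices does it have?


Polyhedron: icosahedron
Euler's formula for convex polyhedra: V - E + F = 2
Given: E = 30 edges and F = 20 faces
Solve for V:
V = 2 + E - F = 2 + 30 - 20 = 12
12 vertices


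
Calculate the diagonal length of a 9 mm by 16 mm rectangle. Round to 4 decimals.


Shape: rectangle (diagonal via Pythagoras)
Sides: 9 mm and 16 mm
Formula: d = sqrt(l^2 + w^2)
l^2 = 81, w^2 = 256
l^2 + w^2 = 337
d = sqrt(337)
d = 18.3576
18.3576 mm


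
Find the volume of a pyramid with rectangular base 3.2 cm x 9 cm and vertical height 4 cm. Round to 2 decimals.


Shape: rectangular pyramid
Base: 3.2 cm x 9 cm, Height h = 4 cm
Formula: V = (1/3) * base_area * h
base_area = 3.2 * 9 = 28.8
base_area * h = 28.8 * 4 = 115.2
V = 115.2 / 3
V = 38.4
38.4 cm^3


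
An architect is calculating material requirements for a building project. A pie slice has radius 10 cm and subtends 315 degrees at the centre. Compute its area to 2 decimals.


Shape: circular sector
Radius r = 10 cm, Angle = 315 degrees
Formula: A = (angle/360) * pi * r^2
r^2 = 100
Fraction of circle = 315/360
A = (315/360) * pi * 100
A = 87.5 * pi
A = 274.89
274.89 cm^2


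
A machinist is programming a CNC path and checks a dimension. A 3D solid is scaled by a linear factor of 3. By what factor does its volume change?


Linear scale factor k = 3
Rule: under a linear scaling by k, volumes scale by k^3.
k^3 = 3 * 3 * 3
k^3 = 9 * 3
k^3 = 27
Volume scales by a factor of 27.
27 (dimensionless)


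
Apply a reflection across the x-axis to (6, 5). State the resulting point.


Transformation: reflection
Original point: (6, 5)
Rule for reflection over the x-axis: (x, y) -> (x, -y)
Apply: (6, 5) -> (6, -5)
(6, -5)


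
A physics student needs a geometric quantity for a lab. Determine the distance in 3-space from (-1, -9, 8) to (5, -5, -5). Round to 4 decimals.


3D distance between two points
P1 = (-1, -9, 8), P2 = (5, -5, -5)
Formula: d = sqrt((x2-x1)^2 + (y2-y1)^2 + (z2-z1)^2)
dx = 5 - -1 = 6
dy = -5 - -9 = 4
dz = -5 - 8 = -13
dx^2 + dy^2 + dz^2 = 36 + 16 + 169 = 221
d = sqrt(221)
d = 14.8661
14.8661 units


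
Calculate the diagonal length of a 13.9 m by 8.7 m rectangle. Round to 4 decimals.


Shape: rectangle (diagonal via Pythagoras)
Sides: 13.9 m and 8.7 m
Formula: d = sqrt(l^2 + w^2)
l^2 = 193.21, w^2 = 75.69
l^2 + w^2 = 268.9
d = sqrt(268.9)
d = 16.3982
16.3982 m


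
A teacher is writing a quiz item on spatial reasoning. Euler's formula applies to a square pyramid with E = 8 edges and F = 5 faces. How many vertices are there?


Polyhedron: square pyramid
Euler's formula for convex polyhedra: V - E + F = 2
Given: E = 8 edges and F = 5 faces
Solve for V:
V = 2 + E - F = 2 + 8 - 5 = 5
5 vertices


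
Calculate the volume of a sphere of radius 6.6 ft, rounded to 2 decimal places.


Shape: sphere
Radius r = 6.6 ft
Formula: V = (4/3) * pi * r^3
r^3 = 287.496
(4/3) * 287.496 = 383.328
V = 383.328 * pi
V = 1204.26
1204.26 ft^3


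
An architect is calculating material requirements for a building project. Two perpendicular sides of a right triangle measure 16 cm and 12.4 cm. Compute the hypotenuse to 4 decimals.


Shape: right triangle
Legs a = 16 cm, b = 12.4 cm
Formula: c = sqrt(a^2 + b^2)
a^2 = 256, b^2 = 153.76
a^2 + b^2 = 409.76
c = sqrt(409.76)
c = 20.2425
20.2425 cm


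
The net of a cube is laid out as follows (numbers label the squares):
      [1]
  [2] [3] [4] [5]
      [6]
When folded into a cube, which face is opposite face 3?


Net: cross layout. Take square 3 as the base (bottom).
Fold the four squares in the horizontal row up around 3: 2 -> left, 4 -> right, 5 wraps to the top.
Fold 1 and 6 up from 3: 1 -> back, 6 -> front.
Opposite pairs are therefore: (1, 6), (2, 4), (3, 5).
Face 3 is opposite face 5.
face 5


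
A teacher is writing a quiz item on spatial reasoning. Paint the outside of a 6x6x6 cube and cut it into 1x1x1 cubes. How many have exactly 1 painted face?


Large cube: 6 x 6 x 6, cut into unit cubes.
n = 6, so n - 2 = 4
Cubes with 1 painted face lie in the interior of each face.
A cube has 6 faces; each contributes (n - 2)^2 = 16 such cubes.
Count = 6 * 16 = 96
96 unit cubes


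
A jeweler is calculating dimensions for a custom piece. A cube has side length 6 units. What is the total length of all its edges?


Shape: cube
Side s = 6 units
A cube has 12 edges, all equal.
Formula: total edge length = 12 * s
Total = 12 * 6
Total = 72
72 units


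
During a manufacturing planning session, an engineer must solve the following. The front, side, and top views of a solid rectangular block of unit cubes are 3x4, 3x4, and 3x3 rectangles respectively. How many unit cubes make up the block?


Orthographic views of a solid rectangular block:
Front view 3 x 4 -> length = 3, height = 4
Side view 3 x 4 -> width = 3, height = 4 (consistent)
Top view 3 x 3 -> confirms length = 3, width = 3
The block is 3 x 3 x 4.
Total unit cubes = 3 * 3 * 4 = 36
36 unit cubes


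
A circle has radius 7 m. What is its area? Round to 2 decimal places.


Shape: circle
Radius r = 7 m
Formula: A = pi * r^2
r^2 = 7^2 = 49
A = pi * 49
A = 153.94
153.94 m^2


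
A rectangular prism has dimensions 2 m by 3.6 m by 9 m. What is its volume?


Shape: rectangular prism
l = 2 m, w = 3.6 m, h = 9 m
Formula: V = l * w * h
V = 2 * 3.6 * 9
V = 7.2 * 9
V = 64.8
64.8 m^3


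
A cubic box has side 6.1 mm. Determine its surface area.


Shape: cube
Side s = 6.1 mm
A cube has 6 square faces.
Formula: SA = 6 * s^2
s^2 = 37.21
SA = 6 * 37.21
SA = 223.26
223.26 mm^2


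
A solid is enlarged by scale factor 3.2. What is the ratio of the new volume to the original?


Linear scale factor k = 3.2
Rule: under a linear scaling by k, volumes scale by k^3.
k^3 = 3.2 * 3.2 * 3.2
k^3 = 10.24 * 3.2
k^3 = 32.768
Volume scales by a factor of 32.768.
32.768 (dimensionless)


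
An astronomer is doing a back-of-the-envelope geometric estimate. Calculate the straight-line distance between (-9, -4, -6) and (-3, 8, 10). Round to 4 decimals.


3D distance between two points
P1 = (-9, -4, -6), P2 = (-3, 8, 10)
Formula: d = sqrt((x2-x1)^2 + (y2-y1)^2 + (z2-z1)^2)
dx = -3 - -9 = 6
dy = 8 - -4 = 12
dz = 10 - -6 = 16
dx^2 + dy^2 + dz^2 = 36 + 144 + 256 = 436
d = sqrt(436)
d = 20.8806
20.8806 units


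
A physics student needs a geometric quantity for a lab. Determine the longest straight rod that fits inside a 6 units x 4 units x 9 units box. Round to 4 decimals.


Shape: rectangular box (space diagonal)
l = 6 units, w = 4 units, h = 9 units
Visualize: the diagonal of the base, then a right triangle with that diagonal and the height.
Formula: d = sqrt(l^2 + w^2 + h^2)
l^2 + w^2 + h^2 = 36 + 16 + 81 = 133
d = sqrt(133)
d = 11.5326
11.5326 units


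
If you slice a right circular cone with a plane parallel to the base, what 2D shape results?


Solid: right circular cone
Cutting plane: parallel to the base
Visualize the intersection of the plane with the solid's surface.
The boundary of the cut region is a circle.
circle


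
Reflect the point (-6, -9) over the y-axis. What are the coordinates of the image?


Transformation: reflection
Original point: (-6, -9)
Rule for reflection over the y-axis: (x, y) -> (-x, y)
Apply: (-6, -9) -> (6, -9)
(6, -9)


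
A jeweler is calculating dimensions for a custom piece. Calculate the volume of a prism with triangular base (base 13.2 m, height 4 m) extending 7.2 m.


Shape: triangular prism
Triangle base = 13.2 m, triangle height = 4 m, prism length L = 7.2 m
Formula: V = (1/2 * b * h_tri) * L
Cross-section area = 0.5 * 13.2 * 4 = 26.4
V = 26.4 * 7.2
V = 190.08
190.08 m^3


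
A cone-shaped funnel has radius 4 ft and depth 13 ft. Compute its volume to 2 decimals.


Shape: cone
Radius r = 4 ft, Height h = 13 ft
Formula: V = (1/3) * pi * r^2 * h
r^2 = 16
pi * r^2 * h = pi * 16 * 13 = 208 * pi
V = 208 * pi / 3
V = 217.82
217.82 ft^3


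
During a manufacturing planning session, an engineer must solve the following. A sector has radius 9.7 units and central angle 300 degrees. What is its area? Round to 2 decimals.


Shape: circular sector
Radius r = 9.7 units, Angle = 300 degrees
Formula: A = (angle/360) * pi * r^2
r^2 = 94.09
Fraction of circle = 300/360
A = (300/360) * pi * 94.09
A = 78.408333 * pi
A = 246.33
246.33 units^2


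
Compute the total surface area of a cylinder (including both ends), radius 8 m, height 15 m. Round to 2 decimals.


Shape: closed cylinder
Radius r = 8 m, Height h = 15 m
Formula: SA = 2*pi*r^2 + 2*pi*r*h = 2*pi*r*(r + h)
r + h = 23
2 * r * (r + h) = 2 * 8 * 23 = 368
SA = 368 * pi
SA = 1156.11
1156.11 m^2


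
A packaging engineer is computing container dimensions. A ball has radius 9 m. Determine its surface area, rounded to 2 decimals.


Shape: sphere
Radius r = 9 m
Formula: SA = 4 * pi * r^2
r^2 = 81
SA = 4 * pi * 81
SA = 324 * pi
SA = 1017.88
1017.88 m^2


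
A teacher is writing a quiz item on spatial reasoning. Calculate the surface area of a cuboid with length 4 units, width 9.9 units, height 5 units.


Shape: rectangular prism
l = 4 units, w = 9.9 units, h = 5 units
Formula: SA = 2(lw + lh + wh)
lw = 39.6, lh = 20, wh = 49.5
lw + lh + wh = 109.1
SA = 2 * 109.1
SA = 218.2
218.2 units^2


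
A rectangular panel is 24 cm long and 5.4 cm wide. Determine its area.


Shape: rectangle
Length l = 24 cm, Width w = 5.4 cm
Formula: A = l * w
A = 24 * 5.4
A = 129.6
129.6 cm^2


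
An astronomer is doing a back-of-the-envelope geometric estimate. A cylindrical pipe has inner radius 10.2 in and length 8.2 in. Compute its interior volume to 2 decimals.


Shape: cylinder
Radius r = 10.2 in, Height h = 8.2 in
Formula: V = pi * r^2 * h
r^2 = 104.04
V = pi * 104.04 * 8.2
V = 853.128 * pi
V = 2680.18
2680.18 in^3


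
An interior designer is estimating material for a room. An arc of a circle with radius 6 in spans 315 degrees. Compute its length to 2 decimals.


Shape: circular arc
Radius r = 6 in, Angle = 315 degrees
Formula: L = (angle/360) * 2 * pi * r
2 * pi * r = 12 * pi
L = (315/360) * 12 * pi
L = 10.5 * pi
L = 32.99
32.99 in


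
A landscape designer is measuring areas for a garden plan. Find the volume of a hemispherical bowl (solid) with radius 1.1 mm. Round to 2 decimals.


Shape: hemisphere (half of a sphere)
Radius r = 1.1 mm
Formula: V = (1/2) * (4/3) * pi * r^3 = (2/3) * pi * r^3
r^3 = 1.331
(2/3) * 1.331 = 0.887333
V = 0.887333 * pi
V = 2.79
2.79 mm^3


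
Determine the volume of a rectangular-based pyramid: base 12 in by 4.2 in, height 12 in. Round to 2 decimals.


Shape: rectangular pyramid
Base: 12 in x 4.2 in, Height h = 12 in
Formula: V = (1/3) * base_area * h
base_area = 12 * 4.2 = 50.4
base_area * h = 50.4 * 12 = 604.8
V = 604.8 / 3
V = 201.6
201.6 in^3


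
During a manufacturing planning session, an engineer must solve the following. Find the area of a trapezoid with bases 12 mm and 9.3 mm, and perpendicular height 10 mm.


Shape: trapezoid
Parallel sides a = 12 mm, b = 9.3 mm; Height h = 10 mm
Formula: A = (a + b) * h / 2
a + b = 12 + 9.3 = 21.3
A = 21.3 * 10 / 2
A = 213 / 2
A = 106.5
106.5 mm^2


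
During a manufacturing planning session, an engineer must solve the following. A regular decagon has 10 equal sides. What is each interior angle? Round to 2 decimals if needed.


Shape: regular decagon (10 sides)
Formula: interior angle = (n - 2) * 180 / n
(n - 2) = 8
(n - 2) * 180 = 1440
angle = 1440 / 10
angle = 144
144 degrees


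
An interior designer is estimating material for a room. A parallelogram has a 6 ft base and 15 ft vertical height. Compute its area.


Shape: parallelogram
Base b = 6 ft, Height h = 15 ft
Formula: A = b * h
A = 6 * 15
A = 90
90 ft^2


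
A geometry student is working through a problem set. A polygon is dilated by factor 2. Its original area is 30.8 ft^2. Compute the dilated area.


Linear scale factor k = 2
Original area = 30.8 ft^2
Rule: under a linear scaling by k, areas scale by k^2.
k^2 = 2^2 = 4
New area = 30.8 * 4
New area = 123.2
123.2 ft^2


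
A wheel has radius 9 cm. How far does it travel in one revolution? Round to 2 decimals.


Shape: circle
Radius r = 9 cm
Formula: C = 2 * pi * r
C = 2 * pi * 9
C = 18 * pi
C = 56.55
56.55 cm


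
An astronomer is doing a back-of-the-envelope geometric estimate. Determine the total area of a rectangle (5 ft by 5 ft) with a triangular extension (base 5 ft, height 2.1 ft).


Composite shape: rectangle + triangle
Rectangle area = 5 * 5 = 25
Triangle area = 0.5 * 5 * 2.1 = 5.25
Total = 25 + 5.25
Total = 30.25
30.25 ft^2


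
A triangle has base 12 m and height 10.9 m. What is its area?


Shape: triangle
Base b = 12 m, Height h = 10.9 m
Formula: A = (1/2) * b * h
A = 0.5 * 12 * 10.9
A = 0.5 * 130.8
A = 65.4
65.4 m^2


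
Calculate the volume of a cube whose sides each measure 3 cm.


Shape: cube
Side s = 3 cm
Formula: V = s^3
V = 3 * 3 * 3
V = 9 * 3
V = 27
27 cm^3


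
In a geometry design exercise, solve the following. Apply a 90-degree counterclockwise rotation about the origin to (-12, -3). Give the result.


Transformation: rotation about the origin
Original point: (-12, -3)
Rule for 90 deg counterclockwise: (x, y) -> (-y, x)
Apply: (-12, -3) -> (3, -12)
(3, -12)


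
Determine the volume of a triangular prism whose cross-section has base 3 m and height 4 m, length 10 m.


Shape: triangular prism
Triangle base = 3 m, triangle height = 4 m, prism length L = 10 m
Formula: V = (1/2 * b * h_tri) * L
Cross-section area = 0.5 * 3 * 4 = 6
V = 6 * 10
V = 60
60 m^3


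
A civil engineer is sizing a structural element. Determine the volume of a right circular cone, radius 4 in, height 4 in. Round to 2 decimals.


Shape: cone
Radius r = 4 in, Height h = 4 in
Formula: V = (1/3) * pi * r^2 * h
r^2 = 16
pi * r^2 * h = pi * 16 * 4 = 64 * pi
V = 64 * pi / 3
V = 67.02
67.02 in^3


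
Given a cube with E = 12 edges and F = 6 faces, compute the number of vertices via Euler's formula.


Polyhedron: cube
Euler's formula for convex polyhedra: V - E + F = 2
Given: E = 12 edges and F = 6 faces
Solve for V:
V = 2 + E - F = 2 + 12 - 6 = 8
8 vertices


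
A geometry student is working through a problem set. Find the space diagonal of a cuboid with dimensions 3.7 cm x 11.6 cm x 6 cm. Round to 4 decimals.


Shape: rectangular box (space diagonal)
l = 3.7 cm, w = 11.6 cm, h = 6 cm
Visualize: the diagonal of the base, then a right triangle with that diagonal and the height.
Formula: d = sqrt(l^2 + w^2 + h^2)
l^2 + w^2 + h^2 = 13.69 + 134.56 + 36 = 184.25
d = sqrt(184.25)
d = 13.5739
13.5739 cm


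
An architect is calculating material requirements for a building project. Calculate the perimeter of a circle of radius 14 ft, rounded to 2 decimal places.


Shape: circle
Radius r = 14 ft
Formula: C = 2 * pi * r
C = 2 * pi * 14
C = 28 * pi
C = 87.96
87.96 ft


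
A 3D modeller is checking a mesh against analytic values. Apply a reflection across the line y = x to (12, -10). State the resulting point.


Transformation: reflection
Original point: (12, -10)
Rule for reflection over y = x: (x, y) -> (y, x)
Apply: (12, -10) -> (-10, 12)
(-10, 12)


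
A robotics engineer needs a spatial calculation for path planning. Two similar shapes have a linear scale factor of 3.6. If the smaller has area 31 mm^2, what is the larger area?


Linear scale factor k = 3.6
Original area = 31 mm^2
Rule: under a linear scaling by k, areas scale by k^2.
k^2 = 3.6^2 = 12.96
New area = 31 * 12.96
New area = 401.76
401.76 mm^2


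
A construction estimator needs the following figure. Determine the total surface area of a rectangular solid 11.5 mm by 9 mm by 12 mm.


Shape: rectangular prism
l = 11.5 mm, w = 9 mm, h = 12 mm
Formula: SA = 2(lw + lh + wh)
lw = 103.5, lh = 138, wh = 108
lw + lh + wh = 349.5
SA = 2 * 349.5
SA = 699
699 mm^2


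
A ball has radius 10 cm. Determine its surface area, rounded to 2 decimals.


Shape: sphere
Radius r = 10 cm
Formula: SA = 4 * pi * r^2
r^2 = 100
SA = 4 * pi * 100
SA = 400 * pi
SA = 1256.64
1256.64 cm^2


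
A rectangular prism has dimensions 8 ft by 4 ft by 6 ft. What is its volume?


Shape: rectangular prism
l = 8 ft, w = 4 ft, h = 6 ft
Formula: V = l * w * h
V = 8 * 4 * 6
V = 32 * 6
V = 192
192 ft^3


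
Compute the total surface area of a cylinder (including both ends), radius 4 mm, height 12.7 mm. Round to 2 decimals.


Shape: closed cylinder
Radius r = 4 mm, Height h = 12.7 mm
Formula: SA = 2*pi*r^2 + 2*pi*r*h = 2*pi*r*(r + h)
r + h = 16.7
2 * r * (r + h) = 2 * 4 * 16.7 = 133.6
SA = 133.6 * pi
SA = 419.72
419.72 mm^2


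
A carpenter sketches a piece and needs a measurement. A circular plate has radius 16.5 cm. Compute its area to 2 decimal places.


Shape: circle
Radius r = 16.5 cm
Formula: A = pi * r^2
r^2 = 16.5^2 = 272.25
A = pi * 272.25
A = 855.3
855.3 cm^2


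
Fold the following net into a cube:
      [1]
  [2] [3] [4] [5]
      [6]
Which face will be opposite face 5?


Net: cross layout. Take square 3 as the base (bottom).
Fold the four squares in the horizontal row up around 3: 2 -> left, 4 -> right, 5 wraps to the top.
Fold 1 and 6 up from 3: 1 -> back, 6 -> front.
Opposite pairs are therefore: (1, 6), (2, 4), (3, 5).
Face 5 is opposite face 3.
face 3


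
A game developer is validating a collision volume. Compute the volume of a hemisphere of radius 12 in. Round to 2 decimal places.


Shape: hemisphere (half of a sphere)
Radius r = 12 in
Formula: V = (1/2) * (4/3) * pi * r^3 = (2/3) * pi * r^3
r^3 = 1728
(2/3) * 1728 = 1152
V = 1152 * pi
V = 3619.11
3619.11 in^3


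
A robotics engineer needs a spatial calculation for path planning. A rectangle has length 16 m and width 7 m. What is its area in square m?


Shape: rectangle
Length l = 16 m, Width w = 7 m
Formula: A = l * w
A = 16 * 7
A = 112
112 m^2


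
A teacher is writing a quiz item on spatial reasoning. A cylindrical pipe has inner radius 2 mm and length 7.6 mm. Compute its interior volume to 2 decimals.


Shape: cylinder
Radius r = 2 mm, Height h = 7.6 mm
Formula: V = pi * r^2 * h
r^2 = 4
V = pi * 4 * 7.6
V = 30.4 * pi
V = 95.5
95.5 mm^3


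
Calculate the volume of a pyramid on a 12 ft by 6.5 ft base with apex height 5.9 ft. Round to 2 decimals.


Shape: rectangular pyramid
Base: 12 ft x 6.5 ft, Height h = 5.9 ft
Formula: V = (1/3) * base_area * h
base_area = 12 * 6.5 = 78
base_area * h = 78 * 5.9 = 460.2
V = 460.2 / 3
V = 153.4
153.4 ft^3


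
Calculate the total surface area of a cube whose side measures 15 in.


Shape: cube
Side s = 15 in
A cube has 6 square faces.
Formula: SA = 6 * s^2
s^2 = 225
SA = 6 * 225
SA = 1350
1350 in^2


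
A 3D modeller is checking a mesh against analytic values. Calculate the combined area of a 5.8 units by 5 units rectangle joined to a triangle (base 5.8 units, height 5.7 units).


Composite shape: rectangle + triangle
Rectangle area = 5.8 * 5 = 29
Triangle area = 0.5 * 5.8 * 5.7 = 16.53
Total = 29 + 16.53
Total = 45.53
45.53 units^2


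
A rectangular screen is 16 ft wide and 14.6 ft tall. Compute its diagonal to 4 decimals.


Shape: rectangle (diagonal via Pythagoras)
Sides: 16 ft and 14.6 ft
Formula: d = sqrt(l^2 + w^2)
l^2 = 256, w^2 = 213.16
l^2 + w^2 = 469.16
d = sqrt(469.16)
d = 21.6601
21.6601 ft


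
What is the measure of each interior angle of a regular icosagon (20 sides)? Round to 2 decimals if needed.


Shape: regular icosagon (20 sides)
Formula: interior angle = (n - 2) * 180 / n
(n - 2) = 18
(n - 2) * 180 = 3240
angle = 3240 / 20
angle = 162
162 degrees


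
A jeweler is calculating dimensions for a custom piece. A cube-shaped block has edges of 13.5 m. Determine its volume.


Shape: cube
Side s = 13.5 m
Formula: V = s^3
V = 13.5 * 13.5 * 13.5
V = 182.25 * 13.5
V = 2460.375
2460.375 m^3


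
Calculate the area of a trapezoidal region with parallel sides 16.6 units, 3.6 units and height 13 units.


Shape: trapezoid
Parallel sides a = 16.6 units, b = 3.6 units; Height h = 13 units
Formula: A = (a + b) * h / 2
a + b = 16.6 + 3.6 = 20.2
A = 20.2 * 13 / 2
A = 262.6 / 2
A = 131.3
131.3 units^2


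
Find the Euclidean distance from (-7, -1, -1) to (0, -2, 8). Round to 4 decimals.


3D distance between two points
P1 = (-7, -1, -1), P2 = (0, -2, 8)
Formula: d = sqrt((x2-x1)^2 + (y2-y1)^2 + (z2-z1)^2)
dx = 0 - -7 = 7
dy = -2 - -1 = -1
dz = 8 - -1 = 9
dx^2 + dy^2 + dz^2 = 49 + 1 + 81 = 131
d = sqrt(131)
d = 11.4455
11.4455 units


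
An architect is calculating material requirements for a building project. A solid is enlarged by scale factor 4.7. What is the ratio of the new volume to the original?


Linear scale factor k = 4.7
Rule: under a linear scaling by k, volumes scale by k^3.
k^3 = 4.7 * 4.7 * 4.7
k^3 = 22.09 * 4.7
k^3 = 103.823
Volume scales by a factor of 103.823.
103.823 (dimensionless)


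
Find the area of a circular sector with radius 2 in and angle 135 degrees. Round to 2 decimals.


Shape: circular sector
Radius r = 2 in, Angle = 135 degrees
Formula: A = (angle/360) * pi * r^2
r^2 = 4
Fraction of circle = 135/360
A = (135/360) * pi * 4
A = 1.5 * pi
A = 4.71
4.71 in^2


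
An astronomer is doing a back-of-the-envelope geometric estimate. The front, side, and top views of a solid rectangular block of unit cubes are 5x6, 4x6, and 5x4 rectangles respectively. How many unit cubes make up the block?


Orthographic views of a solid rectangular block:
Front view 5 x 6 -> length = 5, height = 6
Side view 4 x 6 -> width = 4, height = 6 (consistent)
Top view 5 x 4 -> confirms length = 5, width = 4
The block is 5 x 4 x 6.
Total unit cubes = 5 * 4 * 6 = 120
120 unit cubes


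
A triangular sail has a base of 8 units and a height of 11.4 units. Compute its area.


Shape: triangle
Base b = 8 units, Height h = 11.4 units
Formula: A = (1/2) * b * h
A = 0.5 * 8 * 11.4
A = 0.5 * 91.2
A = 45.6
45.6 units^2


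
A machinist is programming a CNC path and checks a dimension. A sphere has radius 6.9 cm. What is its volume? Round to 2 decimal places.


Shape: sphere
Radius r = 6.9 cm
Formula: V = (4/3) * pi * r^3
r^3 = 328.509
(4/3) * 328.509 = 438.012
V = 438.012 * pi
V = 1376.06
1376.06 cm^3


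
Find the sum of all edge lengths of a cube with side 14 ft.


Shape: cube
Side s = 14 ft
A cube has 12 edges, all equal.
Formula: total edge length = 12 * s
Total = 12 * 14
Total = 168
168 ft


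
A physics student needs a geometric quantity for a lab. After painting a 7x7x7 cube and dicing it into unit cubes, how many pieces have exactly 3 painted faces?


Large cube: 7 x 7 x 7, cut into unit cubes.
Cubes with 3 painted faces are at the corners. A cube always has 8 corners.
Count = 8
8 unit cubes


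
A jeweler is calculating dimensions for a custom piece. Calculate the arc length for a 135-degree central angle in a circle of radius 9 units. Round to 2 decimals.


Shape: circular arc
Radius r = 9 units, Angle = 135 degrees
Formula: L = (angle/360) * 2 * pi * r
2 * pi * r = 18 * pi
L = (135/360) * 18 * pi
L = 6.75 * pi
L = 21.21
21.21 units


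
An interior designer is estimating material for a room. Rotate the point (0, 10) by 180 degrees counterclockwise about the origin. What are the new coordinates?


Transformation: rotation about the origin
Original point: (0, 10)
Rule for 180 deg: (x, y) -> (-x, -y)
Apply: (0, 10) -> (0, -10)
(0, -10)


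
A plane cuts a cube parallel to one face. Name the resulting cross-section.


Solid: cube
Cutting plane: parallel to one face
Visualize the intersection of the plane with the solid's surface.
The boundary of the cut region is a square.
square


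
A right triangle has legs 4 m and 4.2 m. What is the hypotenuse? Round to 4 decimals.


Shape: right triangle
Legs a = 4 m, b = 4.2 m
Formula: c = sqrt(a^2 + b^2)
a^2 = 16, b^2 = 17.64
a^2 + b^2 = 33.64
c = sqrt(33.64)
c = 5.8
5.8 m


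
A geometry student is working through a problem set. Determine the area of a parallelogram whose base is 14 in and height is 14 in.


Shape: parallelogram
Base b = 14 in, Height h = 14 in
Formula: A = b * h
A = 14 * 14
A = 196
196 in^2


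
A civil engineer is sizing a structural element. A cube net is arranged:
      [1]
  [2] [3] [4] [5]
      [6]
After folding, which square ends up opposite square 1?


Net: cross layout. Take square 3 as the base (bottom).
Fold the four squares in the horizontal row up around 3: 2 -> left, 4 -> right, 5 wraps to the top.
Fold 1 and 6 up from 3: 1 -> back, 6 -> front.
Opposite pairs are therefore: (1, 6), (2, 4), (3, 5).
Face 1 is opposite face 6.
face 6


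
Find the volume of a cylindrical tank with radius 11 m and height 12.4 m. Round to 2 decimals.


Shape: cylinder
Radius r = 11 m, Height h = 12.4 m
Formula: V = pi * r^2 * h
r^2 = 121
V = pi * 121 * 12.4
V = 1500.4 * pi
V = 4713.65
4713.65 m^3


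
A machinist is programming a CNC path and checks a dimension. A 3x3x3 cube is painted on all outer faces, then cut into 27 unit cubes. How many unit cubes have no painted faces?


Large cube: 3 x 3 x 3, cut into unit cubes.
n = 3, so n - 2 = 1
Unpainted cubes form the interior (n - 2)^3 block.
(n - 2)^3 = 1^3 = 1
1 unit cubes


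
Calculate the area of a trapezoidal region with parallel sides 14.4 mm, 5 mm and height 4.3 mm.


Shape: trapezoid
Parallel sides a = 14.4 mm, b = 5 mm; Height h = 4.3 mm
Formula: A = (a + b) * h / 2
a + b = 14.4 + 5 = 19.4
A = 19.4 * 4.3 / 2
A = 83.42 / 2
A = 41.71
41.71 mm^2


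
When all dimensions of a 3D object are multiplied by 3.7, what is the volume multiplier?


Linear scale factor k = 3.7
Rule: under a linear scaling by k, volumes scale by k^3.
k^3 = 3.7 * 3.7 * 3.7
k^3 = 13.69 * 3.7
k^3 = 50.653
Volume scales by a factor of 50.653.
50.653 (dimensionless)


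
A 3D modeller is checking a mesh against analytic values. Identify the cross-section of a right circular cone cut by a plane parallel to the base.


Solid: right circular cone
Cutting plane: parallel to the base
Visualize the intersection of the plane with the solid's surface.
The boundary of the cut region is a circle.
circle


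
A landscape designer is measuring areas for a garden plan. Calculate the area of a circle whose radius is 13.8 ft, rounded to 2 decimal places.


Shape: circle
Radius r = 13.8 ft
Formula: A = pi * r^2
r^2 = 13.8^2 = 190.44
A = pi * 190.44
A = 598.28
598.28 ft^2


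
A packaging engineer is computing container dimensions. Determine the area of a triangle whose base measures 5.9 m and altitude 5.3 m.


Shape: triangle
Base b = 5.9 m, Height h = 5.3 m
Formula: A = (1/2) * b * h
A = 0.5 * 5.9 * 5.3
A = 0.5 * 31.27
A = 15.635
15.635 m^2


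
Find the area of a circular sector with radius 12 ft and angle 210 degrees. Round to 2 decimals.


Shape: circular sector
Radius r = 12 ft, Angle = 210 degrees
Formula: A = (angle/360) * pi * r^2
r^2 = 144
Fraction of circle = 210/360
A = (210/360) * pi * 144
A = 84 * pi
A = 263.89
263.89 ft^2


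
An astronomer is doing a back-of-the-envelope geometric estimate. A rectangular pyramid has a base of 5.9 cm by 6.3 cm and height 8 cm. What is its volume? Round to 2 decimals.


Shape: rectangular pyramid
Base: 5.9 cm x 6.3 cm, Height h = 8 cm
Formula: V = (1/3) * base_area * h
base_area = 5.9 * 6.3 = 37.17
base_area * h = 37.17 * 8 = 297.36
V = 297.36 / 3
V = 99.12
99.12 cm^3


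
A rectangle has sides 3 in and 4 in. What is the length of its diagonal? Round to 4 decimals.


Shape: rectangle (diagonal via Pythagoras)
Sides: 3 in and 4 in
Formula: d = sqrt(l^2 + w^2)
l^2 = 9, w^2 = 16
l^2 + w^2 = 25
d = sqrt(25)
d = 5.0
5 in


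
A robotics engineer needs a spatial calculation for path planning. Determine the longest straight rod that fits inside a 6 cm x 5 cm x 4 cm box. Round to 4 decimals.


Shape: rectangular box (space diagonal)
l = 6 cm, w = 5 cm, h = 4 cm
Visualize: the diagonal of the base, then a right triangle with that diagonal and the height.
Formula: d = sqrt(l^2 + w^2 + h^2)
l^2 + w^2 + h^2 = 36 + 25 + 16 = 77
d = sqrt(77)
d = 8.775
8.775 cm


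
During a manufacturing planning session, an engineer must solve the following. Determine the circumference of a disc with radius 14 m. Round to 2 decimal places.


Shape: circle
Radius r = 14 m
Formula: C = 2 * pi * r
C = 2 * pi * 14
C = 28 * pi
C = 87.96
87.96 m


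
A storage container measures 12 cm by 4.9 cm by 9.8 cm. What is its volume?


Shape: rectangular prism
l = 12 cm, w = 4.9 cm, h = 9.8 cm
Formula: V = l * w * h
V = 12 * 4.9 * 9.8
V = 58.8 * 9.8
V = 576.24
576.24 cm^3


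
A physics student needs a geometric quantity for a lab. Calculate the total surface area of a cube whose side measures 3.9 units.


Shape: cube
Side s = 3.9 units
A cube has 6 square faces.
Formula: SA = 6 * s^2
s^2 = 15.21
SA = 6 * 15.21
SA = 91.26
91.26 units^2


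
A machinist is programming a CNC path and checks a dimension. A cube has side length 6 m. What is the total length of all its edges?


Shape: cube
Side s = 6 m
A cube has 12 edges, all equal.
Formula: total edge length = 12 * s
Total = 12 * 6
Total = 72
72 m


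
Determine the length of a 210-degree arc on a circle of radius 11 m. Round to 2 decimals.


Shape: circular arc
Radius r = 11 m, Angle = 210 degrees
Formula: L = (angle/360) * 2 * pi * r
2 * pi * r = 22 * pi
L = (210/360) * 22 * pi
L = 12.833333 * pi
L = 40.32
40.32 m


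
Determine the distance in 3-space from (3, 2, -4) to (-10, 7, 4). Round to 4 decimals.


3D distance between two points
P1 = (3, 2, -4), P2 = (-10, 7, 4)
Formula: d = sqrt((x2-x1)^2 + (y2-y1)^2 + (z2-z1)^2)
dx = -10 - 3 = -13
dy = 7 - 2 = 5
dz = 4 - -4 = 8
dx^2 + dy^2 + dz^2 = 169 + 25 + 64 = 258
d = sqrt(258)
d = 16.0624
16.0624 units


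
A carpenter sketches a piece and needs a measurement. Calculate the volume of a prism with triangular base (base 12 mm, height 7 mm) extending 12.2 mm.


Shape: triangular prism
Triangle base = 12 mm, triangle height = 7 mm, prism length L = 12.2 mm
Formula: V = (1/2 * b * h_tri) * L
Cross-section area = 0.5 * 12 * 7 = 42
V = 42 * 12.2
V = 512.4
512.4 mm^3


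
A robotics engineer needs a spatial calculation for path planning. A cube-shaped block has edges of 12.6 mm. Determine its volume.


Shape: cube
Side s = 12.6 mm
Formula: V = s^3
V = 12.6 * 12.6 * 12.6
V = 158.76 * 12.6
V = 2000.376
2000.376 mm^3


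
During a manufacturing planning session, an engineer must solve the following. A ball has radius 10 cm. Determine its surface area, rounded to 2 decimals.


Shape: sphere
Radius r = 10 cm
Formula: SA = 4 * pi * r^2
r^2 = 100
SA = 4 * pi * 100
SA = 400 * pi
SA = 1256.64
1256.64 cm^2


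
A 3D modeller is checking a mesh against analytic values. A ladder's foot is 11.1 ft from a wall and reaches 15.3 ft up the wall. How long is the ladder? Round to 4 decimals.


Shape: right triangle
Legs a = 11.1 ft, b = 15.3 ft
Formula: c = sqrt(a^2 + b^2)
a^2 = 123.21, b^2 = 234.09
a^2 + b^2 = 357.3
c = sqrt(357.3)
c = 18.9024
18.9024 ft


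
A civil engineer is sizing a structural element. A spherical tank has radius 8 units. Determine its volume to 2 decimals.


Shape: sphere
Radius r = 8 units
Formula: V = (4/3) * pi * r^3
r^3 = 512
(4/3) * 512 = 682.666667
V = 682.666667 * pi
V = 2144.66
2144.66 units^3


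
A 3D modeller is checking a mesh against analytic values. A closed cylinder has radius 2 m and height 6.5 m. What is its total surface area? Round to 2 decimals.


Shape: closed cylinder
Radius r = 2 m, Height h = 6.5 m
Formula: SA = 2*pi*r^2 + 2*pi*r*h = 2*pi*r*(r + h)
r + h = 8.5
2 * r * (r + h) = 2 * 2 * 8.5 = 34
SA = 34 * pi
SA = 106.81
106.81 m^2


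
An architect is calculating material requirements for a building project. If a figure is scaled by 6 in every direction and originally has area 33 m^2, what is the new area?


Linear scale factor k = 6
Original area = 33 m^2
Rule: under a linear scaling by k, areas scale by k^2.
k^2 = 6^2 = 36
New area = 33 * 36
New area = 1188
1188 m^2


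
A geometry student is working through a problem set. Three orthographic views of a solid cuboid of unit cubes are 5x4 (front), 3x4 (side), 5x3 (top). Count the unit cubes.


Orthographic views of a solid rectangular block:
Front view 5 x 4 -> length = 5, height = 4
Side view 3 x 4 -> width = 3, height = 4 (consistent)
Top view 5 x 3 -> confirms length = 5, width = 3
The block is 5 x 3 x 4.
Total unit cubes = 5 * 3 * 4 = 60
60 unit cubes


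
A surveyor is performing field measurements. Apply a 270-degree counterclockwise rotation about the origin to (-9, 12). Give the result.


Transformation: rotation about the origin
Original point: (-9, 12)
Rule for 270 deg counterclockwise: (x, y) -> (y, -x)
Apply: (-9, 12) -> (12, 9)
(12, 9)


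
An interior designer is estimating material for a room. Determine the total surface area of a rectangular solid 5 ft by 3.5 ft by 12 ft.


Shape: rectangular prism
l = 5 ft, w = 3.5 ft, h = 12 ft
Formula: SA = 2(lw + lh + wh)
lw = 17.5, lh = 60, wh = 42
lw + lh + wh = 119.5
SA = 2 * 119.5
SA = 239
239 ft^2


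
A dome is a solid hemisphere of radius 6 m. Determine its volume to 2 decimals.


Shape: hemisphere (half of a sphere)
Radius r = 6 m
Formula: V = (1/2) * (4/3) * pi * r^3 = (2/3) * pi * r^3
r^3 = 216
(2/3) * 216 = 144
V = 144 * pi
V = 452.39
452.39 m^3


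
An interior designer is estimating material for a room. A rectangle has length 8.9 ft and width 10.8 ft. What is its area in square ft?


Shape: rectangle
Length l = 8.9 ft, Width w = 10.8 ft
Formula: A = l * w
A = 8.9 * 10.8
A = 96.12
96.12 ft^2


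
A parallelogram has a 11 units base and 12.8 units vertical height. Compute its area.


Shape: parallelogram
Base b = 11 units, Height h = 12.8 units
Formula: A = b * h
A = 11 * 12.8
A = 140.8
140.8 units^2


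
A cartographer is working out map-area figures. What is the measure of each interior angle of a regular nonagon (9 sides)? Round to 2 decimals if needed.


Shape: regular nonagon (9 sides)
Formula: interior angle = (n - 2) * 180 / n
(n - 2) = 7
(n - 2) * 180 = 1260
angle = 1260 / 9
angle = 140
140 degrees


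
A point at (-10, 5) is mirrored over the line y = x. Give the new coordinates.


Transformation: reflection
Original point: (-10, 5)
Rule for reflection over y = x: (x, y) -> (y, x)
Apply: (-10, 5) -> (5, -10)
(5, -10)


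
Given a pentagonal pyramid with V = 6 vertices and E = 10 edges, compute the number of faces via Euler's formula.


Polyhedron: pentagonal pyramid
Euler's formula for convex polyhedra: V - E + F = 2
Given: V = 6 vertices and E = 10 edges
Solve for F:
F = 2 + E - V = 2 + 10 - 6 = 6
6 faces


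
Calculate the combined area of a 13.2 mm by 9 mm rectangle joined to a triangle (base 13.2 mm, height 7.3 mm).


Composite shape: rectangle + triangle
Rectangle area = 13.2 * 9 = 118.8
Triangle area = 0.5 * 13.2 * 7.3 = 48.18
Total = 118.8 + 48.18
Total = 166.98
166.98 mm^2


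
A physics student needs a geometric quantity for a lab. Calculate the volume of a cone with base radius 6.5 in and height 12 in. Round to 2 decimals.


Shape: cone
Radius r = 6.5 in, Height h = 12 in
Formula: V = (1/3) * pi * r^2 * h
r^2 = 42.25
pi * r^2 * h = pi * 42.25 * 12 = 507 * pi
V = 507 * pi / 3
V = 530.93
530.93 in^3


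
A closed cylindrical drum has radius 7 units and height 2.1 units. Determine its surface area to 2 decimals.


Shape: closed cylinder
Radius r = 7 units, Height h = 2.1 units
Formula: SA = 2*pi*r^2 + 2*pi*r*h = 2*pi*r*(r + h)
r + h = 9.1
2 * r * (r + h) = 2 * 7 * 9.1 = 127.4
SA = 127.4 * pi
SA = 400.24
400.24 units^2


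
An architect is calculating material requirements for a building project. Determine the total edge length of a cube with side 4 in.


Shape: cube
Side s = 4 in
A cube has 12 edges, all equal.
Formula: total edge length = 12 * s
Total = 12 * 4
Total = 48
48 in


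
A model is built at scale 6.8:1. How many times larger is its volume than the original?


Linear scale factor k = 6.8
Rule: under a linear scaling by k, volumes scale by k^3.
k^3 = 6.8 * 6.8 * 6.8
k^3 = 46.24 * 6.8
k^3 = 314.432
Volume scales by a factor of 314.432.
314.432 (dimensionless)


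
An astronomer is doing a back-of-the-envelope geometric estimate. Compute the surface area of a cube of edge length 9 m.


Shape: cube
Side s = 9 m
A cube has 6 square faces.
Formula: SA = 6 * s^2
s^2 = 81
SA = 6 * 81
SA = 486
486 m^2


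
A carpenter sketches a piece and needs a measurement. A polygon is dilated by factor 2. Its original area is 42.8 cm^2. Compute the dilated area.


Linear scale factor k = 2
Original area = 42.8 cm^2
Rule: under a linear scaling by k, areas scale by k^2.
k^2 = 2^2 = 4
New area = 42.8 * 4
New area = 171.2
171.2 cm^2


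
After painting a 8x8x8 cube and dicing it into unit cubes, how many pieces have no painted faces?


Large cube: 8 x 8 x 8, cut into unit cubes.
n = 8, so n - 2 = 6
Unpainted cubes form the interior (n - 2)^3 block.
(n - 2)^3 = 6^3 = 216
216 unit cubes


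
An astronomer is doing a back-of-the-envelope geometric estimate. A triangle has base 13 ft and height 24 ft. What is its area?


Shape: triangle
Base b = 13 ft, Height h = 24 ft
Formula: A = (1/2) * b * h
A = 0.5 * 13 * 24
A = 0.5 * 312
A = 156
156 ft^2


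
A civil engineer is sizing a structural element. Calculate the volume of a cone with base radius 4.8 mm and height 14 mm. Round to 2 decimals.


Shape: cone
Radius r = 4.8 mm, Height h = 14 mm
Formula: V = (1/3) * pi * r^2 * h
r^2 = 23.04
pi * r^2 * h = pi * 23.04 * 14 = 322.56 * pi
V = 322.56 * pi / 3
V = 337.78
337.78 mm^3
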